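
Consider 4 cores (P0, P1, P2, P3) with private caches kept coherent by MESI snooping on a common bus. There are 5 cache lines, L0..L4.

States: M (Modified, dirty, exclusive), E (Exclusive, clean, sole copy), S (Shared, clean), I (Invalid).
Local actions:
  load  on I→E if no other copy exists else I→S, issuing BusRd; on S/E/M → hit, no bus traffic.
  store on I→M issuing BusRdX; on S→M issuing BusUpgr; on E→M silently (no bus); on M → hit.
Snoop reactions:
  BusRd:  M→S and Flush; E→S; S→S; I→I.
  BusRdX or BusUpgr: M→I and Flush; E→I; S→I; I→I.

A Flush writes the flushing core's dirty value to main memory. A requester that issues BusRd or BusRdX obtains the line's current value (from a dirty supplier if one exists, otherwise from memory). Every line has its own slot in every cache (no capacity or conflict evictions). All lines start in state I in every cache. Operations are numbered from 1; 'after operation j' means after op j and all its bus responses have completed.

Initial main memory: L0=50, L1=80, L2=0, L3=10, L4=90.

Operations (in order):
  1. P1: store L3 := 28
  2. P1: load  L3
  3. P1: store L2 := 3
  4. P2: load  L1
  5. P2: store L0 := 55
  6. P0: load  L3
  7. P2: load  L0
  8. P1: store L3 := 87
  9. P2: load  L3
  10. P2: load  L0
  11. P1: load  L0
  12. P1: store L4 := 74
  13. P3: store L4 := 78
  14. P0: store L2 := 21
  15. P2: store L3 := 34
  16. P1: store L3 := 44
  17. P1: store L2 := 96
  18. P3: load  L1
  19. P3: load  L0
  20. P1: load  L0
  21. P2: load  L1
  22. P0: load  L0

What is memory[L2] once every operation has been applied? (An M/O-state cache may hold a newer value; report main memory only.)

  op1 P1: store L3 := 28 → I/M/I/I on L3; bus BusRdX; mem=10
  op2 P1: load  L3 → I/M/I/I on L3; bus (none); mem=10
  op3 P1: store L2 := 3 → I/M/I/I on L2; bus BusRdX; mem=0
  op4 P2: load  L1 → I/I/E/I on L1; bus BusRd; mem=80
  op5 P2: store L0 := 55 → I/I/M/I on L0; bus BusRdX; mem=50
  op6 P0: load  L3 → S/S/I/I on L3; bus BusRd Flush; mem=28
  op7 P2: load  L0 → I/I/M/I on L0; bus (none); mem=50
  op8 P1: store L3 := 87 → I/M/I/I on L3; bus BusUpgr; mem=28
  op9 P2: load  L3 → I/S/S/I on L3; bus BusRd Flush; mem=87
  op10 P2: load  L0 → I/I/M/I on L0; bus (none); mem=50
  op11 P1: load  L0 → I/S/S/I on L0; bus BusRd Flush; mem=55
  op12 P1: store L4 := 74 → I/M/I/I on L4; bus BusRdX; mem=90
  op13 P3: store L4 := 78 → I/I/I/M on L4; bus BusRdX Flush; mem=74
  op14 P0: store L2 := 21 → M/I/I/I on L2; bus BusRdX Flush; mem=3
  op15 P2: store L3 := 34 → I/I/M/I on L3; bus BusUpgr; mem=87
  op16 P1: store L3 := 44 → I/M/I/I on L3; bus BusRdX Flush; mem=34
  op17 P1: store L2 := 96 → I/M/I/I on L2; bus BusRdX Flush; mem=21
  op18 P3: load  L1 → I/I/S/S on L1; bus BusRd; mem=80
  op19 P3: load  L0 → I/S/S/S on L0; bus BusRd; mem=55
  op20 P1: load  L0 → I/S/S/S on L0; bus (none); mem=55
  op21 P2: load  L1 → I/I/S/S on L1; bus (none); mem=80
  op22 P0: load  L0 → S/S/S/S on L0; bus BusRd; mem=55

memory[L2] = 21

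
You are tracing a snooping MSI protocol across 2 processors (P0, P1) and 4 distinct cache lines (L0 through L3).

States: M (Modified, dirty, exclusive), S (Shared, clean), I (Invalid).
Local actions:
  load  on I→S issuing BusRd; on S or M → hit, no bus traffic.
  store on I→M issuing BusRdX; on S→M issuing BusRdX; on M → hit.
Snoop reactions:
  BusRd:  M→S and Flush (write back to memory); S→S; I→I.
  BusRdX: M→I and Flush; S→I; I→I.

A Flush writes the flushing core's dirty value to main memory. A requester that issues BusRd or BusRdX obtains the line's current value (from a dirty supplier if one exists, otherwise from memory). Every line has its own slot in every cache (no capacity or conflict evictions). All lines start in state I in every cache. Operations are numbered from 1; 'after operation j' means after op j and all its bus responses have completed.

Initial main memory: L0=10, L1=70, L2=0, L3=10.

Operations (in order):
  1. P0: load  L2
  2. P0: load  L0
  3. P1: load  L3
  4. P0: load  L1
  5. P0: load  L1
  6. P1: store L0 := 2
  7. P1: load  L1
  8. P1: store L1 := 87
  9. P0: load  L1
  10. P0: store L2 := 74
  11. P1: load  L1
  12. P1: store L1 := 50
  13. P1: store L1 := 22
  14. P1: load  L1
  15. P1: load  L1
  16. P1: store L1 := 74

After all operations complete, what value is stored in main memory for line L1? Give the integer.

  op1 P0: load  L2 → S/I on L2; bus BusRd; mem=0
  op2 P0: load  L0 → S/I on L0; bus BusRd; mem=10
  op3 P1: load  L3 → I/S on L3; bus BusRd; mem=10
  op4 P0: load  L1 → S/I on L1; bus BusRd; mem=70
  op5 P0: load  L1 → S/I on L1; bus (none); mem=70
  op6 P1: store L0 := 2 → I/M on L0; bus BusRdX; mem=10
  op7 P1: load  L1 → S/S on L1; bus BusRd; mem=70
  op8 P1: store L1 := 87 → I/M on L1; bus BusRdX; mem=70
  op9 P0: load  L1 → S/S on L1; bus BusRd Flush; mem=87
  op10 P0: store L2 := 74 → M/I on L2; bus BusRdX; mem=0
  op11 P1: load  L1 → S/S on L1; bus (none); mem=87
  op12 P1: store L1 := 50 → I/M on L1; bus BusRdX; mem=87
  op13 P1: store L1 := 22 → I/M on L1; bus (none); mem=87
  op14 P1: load  L1 → I/M on L1; bus (none); mem=87
  op15 P1: load  L1 → I/M on L1; bus (none); mem=87
  op16 P1: store L1 := 74 → I/M on L1; bus (none); mem=87

memory[L1] = 87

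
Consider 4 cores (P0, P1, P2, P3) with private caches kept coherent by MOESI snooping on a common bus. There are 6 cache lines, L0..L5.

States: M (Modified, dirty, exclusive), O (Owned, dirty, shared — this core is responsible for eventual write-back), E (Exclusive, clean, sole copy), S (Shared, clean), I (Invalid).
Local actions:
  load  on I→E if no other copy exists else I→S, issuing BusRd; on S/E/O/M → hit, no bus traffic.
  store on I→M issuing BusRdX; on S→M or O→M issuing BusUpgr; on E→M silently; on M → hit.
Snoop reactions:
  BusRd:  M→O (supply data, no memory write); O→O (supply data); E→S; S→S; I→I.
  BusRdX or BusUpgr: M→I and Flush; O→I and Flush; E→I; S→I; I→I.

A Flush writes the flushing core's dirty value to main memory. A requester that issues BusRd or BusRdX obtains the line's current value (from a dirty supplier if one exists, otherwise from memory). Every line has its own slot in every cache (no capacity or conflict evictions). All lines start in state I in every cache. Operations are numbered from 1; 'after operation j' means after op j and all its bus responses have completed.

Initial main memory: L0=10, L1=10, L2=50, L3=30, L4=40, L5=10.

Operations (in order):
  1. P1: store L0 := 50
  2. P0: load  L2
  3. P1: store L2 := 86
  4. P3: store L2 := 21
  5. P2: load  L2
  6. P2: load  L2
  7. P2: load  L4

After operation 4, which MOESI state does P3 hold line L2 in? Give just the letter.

state = M

[1] P1: store L0 := 50 | P0:I, P1:M(50), P2:I, P3:I | bus: BusRdX
[2] P0: load  L2 | P0:E(50), P1:I, P2:I, P3:I | bus: BusRd
[3] P1: store L2 := 86 | P0:I, P1:M(86), P2:I, P3:I | bus: BusRdX
[4] P3: store L2 := 21 | P0:I, P1:I, P2:I, P3:M(21) | bus: BusRdX,Flush
[5] P2: load  L2 | P0:I, P1:I, P2:S(21), P3:O(21) | bus: BusRd
[6] P2: load  L2 | P0:I, P1:I, P2:S(21), P3:O(21) | bus: none
[7] P2: load  L4 | P0:I, P1:I, P2:E(40), P3:I | bus: BusRd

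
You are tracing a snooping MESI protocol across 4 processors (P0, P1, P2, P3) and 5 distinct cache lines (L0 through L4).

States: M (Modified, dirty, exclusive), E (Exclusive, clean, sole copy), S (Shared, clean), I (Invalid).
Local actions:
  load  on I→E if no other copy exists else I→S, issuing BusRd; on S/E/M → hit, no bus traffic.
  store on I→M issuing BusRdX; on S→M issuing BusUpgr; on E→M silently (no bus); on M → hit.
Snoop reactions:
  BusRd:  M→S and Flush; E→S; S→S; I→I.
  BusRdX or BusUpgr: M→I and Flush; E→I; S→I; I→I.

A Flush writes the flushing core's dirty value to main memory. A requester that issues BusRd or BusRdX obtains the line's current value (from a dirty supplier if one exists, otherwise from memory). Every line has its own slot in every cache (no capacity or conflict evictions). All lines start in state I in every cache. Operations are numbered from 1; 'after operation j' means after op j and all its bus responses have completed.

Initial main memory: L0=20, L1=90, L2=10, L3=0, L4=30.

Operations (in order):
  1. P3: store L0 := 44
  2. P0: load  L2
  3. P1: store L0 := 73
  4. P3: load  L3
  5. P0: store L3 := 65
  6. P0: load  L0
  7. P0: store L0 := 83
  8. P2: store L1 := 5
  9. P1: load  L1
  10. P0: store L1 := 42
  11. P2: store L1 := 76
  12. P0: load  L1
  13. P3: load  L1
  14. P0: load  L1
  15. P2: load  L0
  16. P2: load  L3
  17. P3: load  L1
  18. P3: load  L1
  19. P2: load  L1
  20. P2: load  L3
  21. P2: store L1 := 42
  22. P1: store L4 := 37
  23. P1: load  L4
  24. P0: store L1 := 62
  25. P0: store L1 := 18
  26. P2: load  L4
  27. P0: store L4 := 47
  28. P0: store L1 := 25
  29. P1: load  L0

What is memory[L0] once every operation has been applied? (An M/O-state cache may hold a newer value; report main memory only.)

[1] P3: store L0 := 44 | P0:I, P1:I, P2:I, P3:M(44) | bus: BusRdX
[2] P0: load  L2 | P0:E(10), P1:I, P2:I, P3:I | bus: BusRd
[3] P1: store L0 := 73 | P0:I, P1:M(73), P2:I, P3:I | bus: BusRdX,Flush
[4] P3: load  L3 | P0:I, P1:I, P2:I, P3:E(0) | bus: BusRd
[5] P0: store L3 := 65 | P0:M(65), P1:I, P2:I, P3:I | bus: BusRdX
[6] P0: load  L0 | P0:S(73), P1:S(73), P2:I, P3:I | bus: BusRd,Flush
[7] P0: store L0 := 83 | P0:M(83), P1:I, P2:I, P3:I | bus: BusUpgr
[8] P2: store L1 := 5 | P0:I, P1:I, P2:M(5), P3:I | bus: BusRdX
[9] P1: load  L1 | P0:I, P1:S(5), P2:S(5), P3:I | bus: BusRd,Flush
[10] P0: store L1 := 42 | P0:M(42), P1:I, P2:I, P3:I | bus: BusRdX
[11] P2: store L1 := 76 | P0:I, P1:I, P2:M(76), P3:I | bus: BusRdX,Flush
[12] P0: load  L1 | P0:S(76), P1:I, P2:S(76), P3:I | bus: BusRd,Flush
[13] P3: load  L1 | P0:S(76), P1:I, P2:S(76), P3:S(76) | bus: BusRd
[14] P0: load  L1 | P0:S(76), P1:I, P2:S(76), P3:S(76) | bus: none
[15] P2: load  L0 | P0:S(83), P1:I, P2:S(83), P3:I | bus: BusRd,Flush
[16] P2: load  L3 | P0:S(65), P1:I, P2:S(65), P3:I | bus: BusRd,Flush
[17] P3: load  L1 | P0:S(76), P1:I, P2:S(76), P3:S(76) | bus: none
[18] P3: load  L1 | P0:S(76), P1:I, P2:S(76), P3:S(76) | bus: none
[19] P2: load  L1 | P0:S(76), P1:I, P2:S(76), P3:S(76) | bus: none
[20] P2: load  L3 | P0:S(65), P1:I, P2:S(65), P3:I | bus: none
[21] P2: store L1 := 42 | P0:I, P1:I, P2:M(42), P3:I | bus: BusUpgr
[22] P1: store L4 := 37 | P0:I, P1:M(37), P2:I, P3:I | bus: BusRdX
[23] P1: load  L4 | P0:I, P1:M(37), P2:I, P3:I | bus: none
[24] P0: store L1 := 62 | P0:M(62), P1:I, P2:I, P3:I | bus: BusRdX,Flush
[25] P0: store L1 := 18 | P0:M(18), P1:I, P2:I, P3:I | bus: none
[26] P2: load  L4 | P0:I, P1:S(37), P2:S(37), P3:I | bus: BusRd,Flush
[27] P0: store L4 := 47 | P0:M(47), P1:I, P2:I, P3:I | bus: BusRdX
[28] P0: store L1 := 25 | P0:M(25), P1:I, P2:I, P3:I | bus: none
[29] P1: load  L0 | P0:S(83), P1:S(83), P2:S(83), P3:I | bus: BusRd

memory[L0] = 83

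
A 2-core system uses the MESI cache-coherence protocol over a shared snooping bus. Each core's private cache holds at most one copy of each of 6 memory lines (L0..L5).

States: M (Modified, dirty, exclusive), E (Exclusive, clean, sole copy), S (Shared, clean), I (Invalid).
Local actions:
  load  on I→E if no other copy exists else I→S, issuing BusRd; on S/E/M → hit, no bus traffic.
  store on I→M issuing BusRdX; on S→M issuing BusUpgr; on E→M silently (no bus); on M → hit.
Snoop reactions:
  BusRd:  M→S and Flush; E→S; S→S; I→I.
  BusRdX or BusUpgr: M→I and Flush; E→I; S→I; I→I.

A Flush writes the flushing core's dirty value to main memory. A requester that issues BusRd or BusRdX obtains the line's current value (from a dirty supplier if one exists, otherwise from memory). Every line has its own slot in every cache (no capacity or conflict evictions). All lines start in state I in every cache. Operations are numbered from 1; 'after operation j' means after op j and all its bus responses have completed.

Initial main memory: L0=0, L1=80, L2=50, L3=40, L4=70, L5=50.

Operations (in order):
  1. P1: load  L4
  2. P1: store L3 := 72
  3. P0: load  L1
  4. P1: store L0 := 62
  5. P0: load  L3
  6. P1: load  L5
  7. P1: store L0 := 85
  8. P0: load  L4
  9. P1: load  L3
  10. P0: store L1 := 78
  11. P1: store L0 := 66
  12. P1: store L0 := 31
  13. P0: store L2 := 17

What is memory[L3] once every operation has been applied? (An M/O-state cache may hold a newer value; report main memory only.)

memory[L3] = 72

[1] P1: load  L4 | P0:I, P1:E(70) | bus: BusRd
[2] P1: store L3 := 72 | P0:I, P1:M(72) | bus: BusRdX
[3] P0: load  L1 | P0:E(80), P1:I | bus: BusRd
[4] P1: store L0 := 62 | P0:I, P1:M(62) | bus: BusRdX
[5] P0: load  L3 | P0:S(72), P1:S(72) | bus: BusRd,Flush
[6] P1: load  L5 | P0:I, P1:E(50) | bus: BusRd
[7] P1: store L0 := 85 | P0:I, P1:M(85) | bus: none
[8] P0: load  L4 | P0:S(70), P1:S(70) | bus: BusRd
[9] P1: load  L3 | P0:S(72), P1:S(72) | bus: none
[10] P0: store L1 := 78 | P0:M(78), P1:I | bus: none
[11] P1: store L0 := 66 | P0:I, P1:M(66) | bus: none
[12] P1: store L0 := 31 | P0:I, P1:M(31) | bus: none
[13] P0: store L2 := 17 | P0:M(17), P1:I | bus: BusRdX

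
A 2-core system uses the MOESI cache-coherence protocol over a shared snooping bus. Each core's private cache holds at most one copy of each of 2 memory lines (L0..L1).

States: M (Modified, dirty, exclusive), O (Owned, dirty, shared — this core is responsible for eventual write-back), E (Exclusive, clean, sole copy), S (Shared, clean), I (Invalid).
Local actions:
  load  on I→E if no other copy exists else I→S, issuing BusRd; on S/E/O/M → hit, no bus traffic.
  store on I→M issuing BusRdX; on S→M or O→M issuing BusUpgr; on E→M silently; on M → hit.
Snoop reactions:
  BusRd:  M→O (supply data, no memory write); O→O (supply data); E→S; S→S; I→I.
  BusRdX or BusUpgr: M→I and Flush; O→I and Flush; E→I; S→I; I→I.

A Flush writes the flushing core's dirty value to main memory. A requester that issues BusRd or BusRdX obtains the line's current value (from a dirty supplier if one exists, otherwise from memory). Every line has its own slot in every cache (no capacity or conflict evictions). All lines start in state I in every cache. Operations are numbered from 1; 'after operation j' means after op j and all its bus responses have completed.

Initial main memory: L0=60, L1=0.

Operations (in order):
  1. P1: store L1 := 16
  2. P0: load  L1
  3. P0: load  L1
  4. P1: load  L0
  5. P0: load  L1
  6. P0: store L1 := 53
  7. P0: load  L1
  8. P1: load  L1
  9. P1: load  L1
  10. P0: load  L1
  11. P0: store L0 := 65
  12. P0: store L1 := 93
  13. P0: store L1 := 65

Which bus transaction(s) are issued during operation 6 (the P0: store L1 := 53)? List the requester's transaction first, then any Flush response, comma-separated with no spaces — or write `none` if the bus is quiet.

[1] P1: store L1 := 16 | P0:I, P1:M(16) | bus: BusRdX
[2] P0: load  L1 | P0:S(16), P1:O(16) | bus: BusRd
[3] P0: load  L1 | P0:S(16), P1:O(16) | bus: none
[4] P1: load  L0 | P0:I, P1:E(60) | bus: BusRd
[5] P0: load  L1 | P0:S(16), P1:O(16) | bus: none
[6] P0: store L1 := 53 | P0:M(53), P1:I | bus: BusUpgr,Flush
[7] P0: load  L1 | P0:M(53), P1:I | bus: none
[8] P1: load  L1 | P0:O(53), P1:S(53) | bus: BusRd
[9] P1: load  L1 | P0:O(53), P1:S(53) | bus: none
[10] P0: load  L1 | P0:O(53), P1:S(53) | bus: none
[11] P0: store L0 := 65 | P0:M(65), P1:I | bus: BusRdX
[12] P0: store L1 := 93 | P0:M(93), P1:I | bus: BusUpgr
[13] P0: store L1 := 65 | P0:M(65), P1:I | bus: none

bus = BusUpgr,Flush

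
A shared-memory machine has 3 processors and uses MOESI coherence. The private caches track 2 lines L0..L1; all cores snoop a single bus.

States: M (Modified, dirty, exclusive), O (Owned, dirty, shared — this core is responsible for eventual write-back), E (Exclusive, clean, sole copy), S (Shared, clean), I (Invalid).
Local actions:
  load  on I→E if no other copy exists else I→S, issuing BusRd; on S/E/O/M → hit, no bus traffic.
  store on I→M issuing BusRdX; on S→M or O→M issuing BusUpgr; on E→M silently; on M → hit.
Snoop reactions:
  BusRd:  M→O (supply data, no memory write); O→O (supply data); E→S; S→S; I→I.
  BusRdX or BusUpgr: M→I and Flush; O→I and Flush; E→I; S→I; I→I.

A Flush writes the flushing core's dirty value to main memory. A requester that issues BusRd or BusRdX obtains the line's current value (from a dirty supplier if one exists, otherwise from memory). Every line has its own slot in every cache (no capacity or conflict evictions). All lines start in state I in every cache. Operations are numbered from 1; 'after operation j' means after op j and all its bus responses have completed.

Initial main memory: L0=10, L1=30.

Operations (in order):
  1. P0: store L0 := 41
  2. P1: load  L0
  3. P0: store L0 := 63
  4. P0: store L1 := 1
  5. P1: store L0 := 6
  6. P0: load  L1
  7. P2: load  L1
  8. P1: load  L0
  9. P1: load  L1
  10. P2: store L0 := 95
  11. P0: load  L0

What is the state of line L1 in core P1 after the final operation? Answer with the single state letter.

1. P0: store L0 := 41  bus=[BusRdX]  L0: P0=M P1=I P2=I  mem[L0]=10
2. P1: load  L0  bus=[BusRd]  L0: P0=O P1=S P2=I  mem[L0]=10
3. P0: store L0 := 63  bus=[BusUpgr]  L0: P0=M P1=I P2=I  mem[L0]=10
4. P0: store L1 := 1  bus=[BusRdX]  L1: P0=M P1=I P2=I  mem[L1]=30
5. P1: store L0 := 6  bus=[BusRdX,Flush]  L0: P0=I P1=M P2=I  mem[L0]=63
6. P0: load  L1  bus=[-]  L1: P0=M P1=I P2=I  mem[L1]=30
7. P2: load  L1  bus=[BusRd]  L1: P0=O P1=I P2=S  mem[L1]=30
8. P1: load  L0  bus=[-]  L0: P0=I P1=M P2=I  mem[L0]=63
9. P1: load  L1  bus=[BusRd]  L1: P0=O P1=S P2=S  mem[L1]=30
10. P2: store L0 := 95  bus=[BusRdX,Flush]  L0: P0=I P1=I P2=M  mem[L0]=6
11. P0: load  L0  bus=[BusRd]  L0: P0=S P1=I P2=O  mem[L0]=6

state = S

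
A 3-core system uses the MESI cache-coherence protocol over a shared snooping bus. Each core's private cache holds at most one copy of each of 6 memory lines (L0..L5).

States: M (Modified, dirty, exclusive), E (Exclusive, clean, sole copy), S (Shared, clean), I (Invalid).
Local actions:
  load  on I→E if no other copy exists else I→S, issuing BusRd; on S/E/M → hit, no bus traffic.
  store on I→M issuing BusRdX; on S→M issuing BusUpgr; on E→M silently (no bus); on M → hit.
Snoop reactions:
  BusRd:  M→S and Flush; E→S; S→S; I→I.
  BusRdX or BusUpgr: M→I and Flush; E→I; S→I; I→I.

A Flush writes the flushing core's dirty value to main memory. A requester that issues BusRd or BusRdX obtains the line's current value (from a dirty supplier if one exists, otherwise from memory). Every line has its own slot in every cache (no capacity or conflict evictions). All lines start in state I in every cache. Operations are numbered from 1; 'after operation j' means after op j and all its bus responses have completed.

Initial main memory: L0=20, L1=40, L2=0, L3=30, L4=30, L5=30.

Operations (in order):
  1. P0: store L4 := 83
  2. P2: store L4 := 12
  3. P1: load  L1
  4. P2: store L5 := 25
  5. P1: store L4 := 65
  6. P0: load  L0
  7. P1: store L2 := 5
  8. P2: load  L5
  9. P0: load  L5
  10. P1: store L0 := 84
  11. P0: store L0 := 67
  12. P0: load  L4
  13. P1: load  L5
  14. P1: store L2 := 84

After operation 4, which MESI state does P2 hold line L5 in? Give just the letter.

state = M

step 1: P0: store L4 := 83  ⟶  MII  (L4)  txn=BusRdX  M[L4]=30
step 2: P2: store L4 := 12  ⟶  IIM  (L4)  txn=BusRdX+Flush  M[L4]=83
step 3: P1: load  L1  ⟶  IEI  (L1)  txn=BusRd  M[L1]=40
step 4: P2: store L5 := 25  ⟶  IIM  (L5)  txn=BusRdX  M[L5]=30
step 5: P1: store L4 := 65  ⟶  IMI  (L4)  txn=BusRdX+Flush  M[L4]=12
step 6: P0: load  L0  ⟶  EII  (L0)  txn=BusRd  M[L0]=20
step 7: P1: store L2 := 5  ⟶  IMI  (L2)  txn=BusRdX  M[L2]=0
step 8: P2: load  L5  ⟶  IIM  (L5)  txn=∅  M[L5]=30
step 9: P0: load  L5  ⟶  SIS  (L5)  txn=BusRd+Flush  M[L5]=25
step 10: P1: store L0 := 84  ⟶  IMI  (L0)  txn=BusRdX  M[L0]=20
step 11: P0: store L0 := 67  ⟶  MII  (L0)  txn=BusRdX+Flush  M[L0]=84
step 12: P0: load  L4  ⟶  SSI  (L4)  txn=BusRd+Flush  M[L4]=65
step 13: P1: load  L5  ⟶  SSS  (L5)  txn=BusRd  M[L5]=25
step 14: P1: store L2 := 84  ⟶  IMI  (L2)  txn=∅  M[L2]=0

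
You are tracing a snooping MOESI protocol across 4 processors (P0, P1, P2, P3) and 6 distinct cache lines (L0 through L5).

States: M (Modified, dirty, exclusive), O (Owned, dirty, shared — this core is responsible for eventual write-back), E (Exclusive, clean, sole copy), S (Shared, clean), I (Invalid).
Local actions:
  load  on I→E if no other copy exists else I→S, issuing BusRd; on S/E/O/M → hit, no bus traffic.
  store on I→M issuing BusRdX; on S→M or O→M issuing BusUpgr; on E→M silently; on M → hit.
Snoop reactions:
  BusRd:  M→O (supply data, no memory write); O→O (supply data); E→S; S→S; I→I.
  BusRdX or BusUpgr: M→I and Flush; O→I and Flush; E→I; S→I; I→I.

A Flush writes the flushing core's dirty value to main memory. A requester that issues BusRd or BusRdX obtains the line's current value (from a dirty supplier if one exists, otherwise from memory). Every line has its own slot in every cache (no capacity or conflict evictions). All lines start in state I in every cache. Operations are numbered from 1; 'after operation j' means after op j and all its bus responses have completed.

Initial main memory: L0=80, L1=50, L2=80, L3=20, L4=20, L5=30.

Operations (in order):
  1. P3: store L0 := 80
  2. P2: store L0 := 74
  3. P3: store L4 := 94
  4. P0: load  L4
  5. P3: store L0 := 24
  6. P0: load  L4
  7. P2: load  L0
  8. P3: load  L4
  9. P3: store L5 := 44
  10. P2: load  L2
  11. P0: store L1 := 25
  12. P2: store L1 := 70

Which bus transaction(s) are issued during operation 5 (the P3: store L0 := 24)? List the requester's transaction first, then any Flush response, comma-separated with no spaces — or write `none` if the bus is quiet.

bus = BusRdX,Flush

  op1 P3: store L0 := 80 → I/I/I/M on L0; bus BusRdX; mem=80
  op2 P2: store L0 := 74 → I/I/M/I on L0; bus BusRdX Flush; mem=80
  op3 P3: store L4 := 94 → I/I/I/M on L4; bus BusRdX; mem=20
  op4 P0: load  L4 → S/I/I/O on L4; bus BusRd; mem=20
  op5 P3: store L0 := 24 → I/I/I/M on L0; bus BusRdX Flush; mem=74
  op6 P0: load  L4 → S/I/I/O on L4; bus (none); mem=20
  op7 P2: load  L0 → I/I/S/O on L0; bus BusRd; mem=74
  op8 P3: load  L4 → S/I/I/O on L4; bus (none); mem=20
  op9 P3: store L5 := 44 → I/I/I/M on L5; bus BusRdX; mem=30
  op10 P2: load  L2 → I/I/E/I on L2; bus BusRd; mem=80
  op11 P0: store L1 := 25 → M/I/I/I on L1; bus BusRdX; mem=50
  op12 P2: store L1 := 70 → I/I/M/I on L1; bus BusRdX Flush; mem=25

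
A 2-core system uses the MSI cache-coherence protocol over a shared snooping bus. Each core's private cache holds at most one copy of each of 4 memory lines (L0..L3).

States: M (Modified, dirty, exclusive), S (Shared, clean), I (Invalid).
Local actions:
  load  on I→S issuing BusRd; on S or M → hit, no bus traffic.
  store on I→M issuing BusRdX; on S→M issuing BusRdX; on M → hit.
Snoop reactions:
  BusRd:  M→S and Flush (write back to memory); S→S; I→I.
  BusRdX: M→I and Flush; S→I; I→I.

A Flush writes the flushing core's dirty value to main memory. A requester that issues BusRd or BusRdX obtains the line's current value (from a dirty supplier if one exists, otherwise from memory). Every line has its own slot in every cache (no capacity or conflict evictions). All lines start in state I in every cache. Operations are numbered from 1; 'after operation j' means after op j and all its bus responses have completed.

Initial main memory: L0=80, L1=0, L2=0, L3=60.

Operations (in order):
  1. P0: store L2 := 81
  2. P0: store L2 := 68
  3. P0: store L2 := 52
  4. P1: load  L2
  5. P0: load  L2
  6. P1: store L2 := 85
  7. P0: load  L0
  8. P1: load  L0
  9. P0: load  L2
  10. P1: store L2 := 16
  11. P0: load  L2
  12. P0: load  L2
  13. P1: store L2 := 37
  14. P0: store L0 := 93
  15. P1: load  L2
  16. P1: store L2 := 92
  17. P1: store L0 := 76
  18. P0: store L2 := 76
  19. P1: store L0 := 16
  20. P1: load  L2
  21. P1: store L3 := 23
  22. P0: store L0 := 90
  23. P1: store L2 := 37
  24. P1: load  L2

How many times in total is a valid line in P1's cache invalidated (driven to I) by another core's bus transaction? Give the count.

invalidations = 3

1. P0: store L2 := 81  bus=[BusRdX]  L2: P0=M P1=I  mem[L2]=0
2. P0: store L2 := 68  bus=[-]  L2: P0=M P1=I  mem[L2]=0
3. P0: store L2 := 52  bus=[-]  L2: P0=M P1=I  mem[L2]=0
4. P1: load  L2  bus=[BusRd,Flush]  L2: P0=S P1=S  mem[L2]=52
5. P0: load  L2  bus=[-]  L2: P0=S P1=S  mem[L2]=52
6. P1: store L2 := 85  bus=[BusRdX]  L2: P0=I P1=M  mem[L2]=52
7. P0: load  L0  bus=[BusRd]  L0: P0=S P1=I  mem[L0]=80
8. P1: load  L0  bus=[BusRd]  L0: P0=S P1=S  mem[L0]=80
9. P0: load  L2  bus=[BusRd,Flush]  L2: P0=S P1=S  mem[L2]=85
10. P1: store L2 := 16  bus=[BusRdX]  L2: P0=I P1=M  mem[L2]=85
11. P0: load  L2  bus=[BusRd,Flush]  L2: P0=S P1=S  mem[L2]=16
12. P0: load  L2  bus=[-]  L2: P0=S P1=S  mem[L2]=16
13. P1: store L2 := 37  bus=[BusRdX]  L2: P0=I P1=M  mem[L2]=16
14. P0: store L0 := 93  bus=[BusRdX]  L0: P0=M P1=I  mem[L0]=80
15. P1: load  L2  bus=[-]  L2: P0=I P1=M  mem[L2]=16
16. P1: store L2 := 92  bus=[-]  L2: P0=I P1=M  mem[L2]=16
17. P1: store L0 := 76  bus=[BusRdX,Flush]  L0: P0=I P1=M  mem[L0]=93
18. P0: store L2 := 76  bus=[BusRdX,Flush]  L2: P0=M P1=I  mem[L2]=92
19. P1: store L0 := 16  bus=[-]  L0: P0=I P1=M  mem[L0]=93
20. P1: load  L2  bus=[BusRd,Flush]  L2: P0=S P1=S  mem[L2]=76
21. P1: store L3 := 23  bus=[BusRdX]  L3: P0=I P1=M  mem[L3]=60
22. P0: store L0 := 90  bus=[BusRdX,Flush]  L0: P0=M P1=I  mem[L0]=16
23. P1: store L2 := 37  bus=[BusRdX]  L2: P0=I P1=M  mem[L2]=76
24. P1: load  L2  bus=[-]  L2: P0=I P1=M  mem[L2]=76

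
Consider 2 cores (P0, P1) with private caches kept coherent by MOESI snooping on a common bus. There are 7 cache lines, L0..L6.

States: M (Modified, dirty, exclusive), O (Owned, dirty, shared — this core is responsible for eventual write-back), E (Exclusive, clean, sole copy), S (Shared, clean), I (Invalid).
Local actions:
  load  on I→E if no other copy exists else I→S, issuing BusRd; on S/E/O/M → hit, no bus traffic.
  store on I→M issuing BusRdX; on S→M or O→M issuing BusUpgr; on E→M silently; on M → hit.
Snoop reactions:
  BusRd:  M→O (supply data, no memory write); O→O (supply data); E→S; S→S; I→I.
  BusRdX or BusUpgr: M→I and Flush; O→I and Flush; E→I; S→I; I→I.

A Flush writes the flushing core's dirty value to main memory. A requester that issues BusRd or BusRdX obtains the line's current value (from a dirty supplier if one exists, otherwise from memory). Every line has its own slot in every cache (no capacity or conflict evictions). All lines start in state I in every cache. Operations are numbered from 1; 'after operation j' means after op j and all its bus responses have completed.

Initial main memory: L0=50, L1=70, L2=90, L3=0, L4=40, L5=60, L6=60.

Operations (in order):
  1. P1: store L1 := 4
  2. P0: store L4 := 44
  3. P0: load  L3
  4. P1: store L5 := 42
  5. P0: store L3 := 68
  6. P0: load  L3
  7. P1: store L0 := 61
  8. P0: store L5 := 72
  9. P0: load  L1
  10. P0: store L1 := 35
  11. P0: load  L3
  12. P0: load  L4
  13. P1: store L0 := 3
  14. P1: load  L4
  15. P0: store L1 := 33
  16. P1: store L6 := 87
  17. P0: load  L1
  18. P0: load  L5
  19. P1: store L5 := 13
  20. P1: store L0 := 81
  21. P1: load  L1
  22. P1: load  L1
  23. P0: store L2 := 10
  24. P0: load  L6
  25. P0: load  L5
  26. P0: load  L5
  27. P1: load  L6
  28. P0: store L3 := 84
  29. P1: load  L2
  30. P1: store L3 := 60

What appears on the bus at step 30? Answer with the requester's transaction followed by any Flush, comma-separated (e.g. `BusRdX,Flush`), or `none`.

bus = BusRdX,Flush

step 1: P1: store L1 := 4  ⟶  IM  (L1)  txn=BusRdX  M[L1]=70
step 2: P0: store L4 := 44  ⟶  MI  (L4)  txn=BusRdX  M[L4]=40
step 3: P0: load  L3  ⟶  EI  (L3)  txn=BusRd  M[L3]=0
step 4: P1: store L5 := 42  ⟶  IM  (L5)  txn=BusRdX  M[L5]=60
step 5: P0: store L3 := 68  ⟶  MI  (L3)  txn=∅  M[L3]=0
step 6: P0: load  L3  ⟶  MI  (L3)  txn=∅  M[L3]=0
step 7: P1: store L0 := 61  ⟶  IM  (L0)  txn=BusRdX  M[L0]=50
step 8: P0: store L5 := 72  ⟶  MI  (L5)  txn=BusRdX+Flush  M[L5]=42
step 9: P0: load  L1  ⟶  SO  (L1)  txn=BusRd  M[L1]=70
step 10: P0: store L1 := 35  ⟶  MI  (L1)  txn=BusUpgr+Flush  M[L1]=4
step 11: P0: load  L3  ⟶  MI  (L3)  txn=∅  M[L3]=0
step 12: P0: load  L4  ⟶  MI  (L4)  txn=∅  M[L4]=40
step 13: P1: store L0 := 3  ⟶  IM  (L0)  txn=∅  M[L0]=50
step 14: P1: load  L4  ⟶  OS  (L4)  txn=BusRd  M[L4]=40
step 15: P0: store L1 := 33  ⟶  MI  (L1)  txn=∅  M[L1]=4
step 16: P1: store L6 := 87  ⟶  IM  (L6)  txn=BusRdX  M[L6]=60
step 17: P0: load  L1  ⟶  MI  (L1)  txn=∅  M[L1]=4
step 18: P0: load  L5  ⟶  MI  (L5)  txn=∅  M[L5]=42
step 19: P1: store L5 := 13  ⟶  IM  (L5)  txn=BusRdX+Flush  M[L5]=72
step 20: P1: store L0 := 81  ⟶  IM  (L0)  txn=∅  M[L0]=50
step 21: P1: load  L1  ⟶  OS  (L1)  txn=BusRd  M[L1]=4
step 22: P1: load  L1  ⟶  OS  (L1)  txn=∅  M[L1]=4
step 23: P0: store L2 := 10  ⟶  MI  (L2)  txn=BusRdX  M[L2]=90
step 24: P0: load  L6  ⟶  SO  (L6)  txn=BusRd  M[L6]=60
step 25: P0: load  L5  ⟶  SO  (L5)  txn=BusRd  M[L5]=72
step 26: P0: load  L5  ⟶  SO  (L5)  txn=∅  M[L5]=72
step 27: P1: load  L6  ⟶  SO  (L6)  txn=∅  M[L6]=60
step 28: P0: store L3 := 84  ⟶  MI  (L3)  txn=∅  M[L3]=0
step 29: P1: load  L2  ⟶  OS  (L2)  txn=BusRd  M[L2]=90
step 30: P1: store L3 := 60  ⟶  IM  (L3)  txn=BusRdX+Flush  M[L3]=84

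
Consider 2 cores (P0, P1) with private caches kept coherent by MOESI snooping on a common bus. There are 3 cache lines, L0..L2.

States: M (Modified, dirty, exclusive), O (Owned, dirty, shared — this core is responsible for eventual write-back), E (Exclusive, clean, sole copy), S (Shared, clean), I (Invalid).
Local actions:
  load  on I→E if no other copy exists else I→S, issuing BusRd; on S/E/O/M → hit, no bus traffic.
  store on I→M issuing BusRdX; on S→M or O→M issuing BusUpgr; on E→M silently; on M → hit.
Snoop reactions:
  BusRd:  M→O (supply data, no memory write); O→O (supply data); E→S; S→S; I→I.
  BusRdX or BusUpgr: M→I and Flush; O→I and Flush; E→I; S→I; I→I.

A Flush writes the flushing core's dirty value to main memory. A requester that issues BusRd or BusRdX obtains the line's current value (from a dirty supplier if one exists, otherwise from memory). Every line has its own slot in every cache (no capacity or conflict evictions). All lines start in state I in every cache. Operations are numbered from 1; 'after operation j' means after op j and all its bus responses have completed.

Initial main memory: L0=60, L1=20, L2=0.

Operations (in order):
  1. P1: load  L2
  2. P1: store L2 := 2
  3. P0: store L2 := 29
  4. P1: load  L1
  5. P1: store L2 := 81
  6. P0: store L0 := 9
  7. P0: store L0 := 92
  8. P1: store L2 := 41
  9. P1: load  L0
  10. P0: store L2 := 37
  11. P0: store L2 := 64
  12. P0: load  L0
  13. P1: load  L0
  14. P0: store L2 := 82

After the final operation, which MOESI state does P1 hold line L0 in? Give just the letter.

1. P1: load  L2  bus=[BusRd]  L2: P0=I P1=E  mem[L2]=0
2. P1: store L2 := 2  bus=[-]  L2: P0=I P1=M  mem[L2]=0
3. P0: store L2 := 29  bus=[BusRdX,Flush]  L2: P0=M P1=I  mem[L2]=2
4. P1: load  L1  bus=[BusRd]  L1: P0=I P1=E  mem[L1]=20
5. P1: store L2 := 81  bus=[BusRdX,Flush]  L2: P0=I P1=M  mem[L2]=29
6. P0: store L0 := 9  bus=[BusRdX]  L0: P0=M P1=I  mem[L0]=60
7. P0: store L0 := 92  bus=[-]  L0: P0=M P1=I  mem[L0]=60
8. P1: store L2 := 41  bus=[-]  L2: P0=I P1=M  mem[L2]=29
9. P1: load  L0  bus=[BusRd]  L0: P0=O P1=S  mem[L0]=60
10. P0: store L2 := 37  bus=[BusRdX,Flush]  L2: P0=M P1=I  mem[L2]=41
11. P0: store L2 := 64  bus=[-]  L2: P0=M P1=I  mem[L2]=41
12. P0: load  L0  bus=[-]  L0: P0=O P1=S  mem[L0]=60
13. P1: load  L0  bus=[-]  L0: P0=O P1=S  mem[L0]=60
14. P0: store L2 := 82  bus=[-]  L2: P0=M P1=I  mem[L2]=41

state = S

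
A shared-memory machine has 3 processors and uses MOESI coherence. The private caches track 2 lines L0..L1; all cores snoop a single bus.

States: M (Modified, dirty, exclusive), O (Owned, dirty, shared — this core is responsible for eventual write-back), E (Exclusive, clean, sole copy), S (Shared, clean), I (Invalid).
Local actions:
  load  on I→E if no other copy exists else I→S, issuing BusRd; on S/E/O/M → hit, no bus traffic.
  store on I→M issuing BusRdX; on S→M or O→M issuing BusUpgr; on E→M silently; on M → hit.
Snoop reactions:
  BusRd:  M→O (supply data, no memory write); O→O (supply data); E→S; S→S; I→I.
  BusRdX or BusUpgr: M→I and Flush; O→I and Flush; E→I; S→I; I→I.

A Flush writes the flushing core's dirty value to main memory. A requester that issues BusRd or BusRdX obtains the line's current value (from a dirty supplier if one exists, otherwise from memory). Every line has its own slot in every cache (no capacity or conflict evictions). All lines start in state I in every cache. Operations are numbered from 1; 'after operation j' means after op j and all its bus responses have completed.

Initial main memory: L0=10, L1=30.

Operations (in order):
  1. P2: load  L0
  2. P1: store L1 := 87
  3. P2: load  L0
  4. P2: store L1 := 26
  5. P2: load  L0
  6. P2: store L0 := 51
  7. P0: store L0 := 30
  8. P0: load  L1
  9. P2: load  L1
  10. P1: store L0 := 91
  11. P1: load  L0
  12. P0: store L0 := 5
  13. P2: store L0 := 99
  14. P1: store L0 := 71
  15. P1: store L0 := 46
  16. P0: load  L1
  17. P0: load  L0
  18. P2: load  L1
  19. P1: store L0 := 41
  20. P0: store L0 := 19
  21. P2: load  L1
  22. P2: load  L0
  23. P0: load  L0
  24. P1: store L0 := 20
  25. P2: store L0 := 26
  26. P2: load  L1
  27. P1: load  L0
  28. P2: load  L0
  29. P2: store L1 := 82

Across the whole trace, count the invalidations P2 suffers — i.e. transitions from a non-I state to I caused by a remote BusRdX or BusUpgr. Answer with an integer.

invalidations = 3

1. P2: load  L0  bus=[BusRd]  L0: P0=I P1=I P2=E  mem[L0]=10
2. P1: store L1 := 87  bus=[BusRdX]  L1: P0=I P1=M P2=I  mem[L1]=30
3. P2: load  L0  bus=[-]  L0: P0=I P1=I P2=E  mem[L0]=10
4. P2: store L1 := 26  bus=[BusRdX,Flush]  L1: P0=I P1=I P2=M  mem[L1]=87
5. P2: load  L0  bus=[-]  L0: P0=I P1=I P2=E  mem[L0]=10
6. P2: store L0 := 51  bus=[-]  L0: P0=I P1=I P2=M  mem[L0]=10
7. P0: store L0 := 30  bus=[BusRdX,Flush]  L0: P0=M P1=I P2=I  mem[L0]=51
8. P0: load  L1  bus=[BusRd]  L1: P0=S P1=I P2=O  mem[L1]=87
9. P2: load  L1  bus=[-]  L1: P0=S P1=I P2=O  mem[L1]=87
10. P1: store L0 := 91  bus=[BusRdX,Flush]  L0: P0=I P1=M P2=I  mem[L0]=30
11. P1: load  L0  bus=[-]  L0: P0=I P1=M P2=I  mem[L0]=30
12. P0: store L0 := 5  bus=[BusRdX,Flush]  L0: P0=M P1=I P2=I  mem[L0]=91
13. P2: store L0 := 99  bus=[BusRdX,Flush]  L0: P0=I P1=I P2=M  mem[L0]=5
14. P1: store L0 := 71  bus=[BusRdX,Flush]  L0: P0=I P1=M P2=I  mem[L0]=99
15. P1: store L0 := 46  bus=[-]  L0: P0=I P1=M P2=I  mem[L0]=99
16. P0: load  L1  bus=[-]  L1: P0=S P1=I P2=O  mem[L1]=87
17. P0: load  L0  bus=[BusRd]  L0: P0=S P1=O P2=I  mem[L0]=99
18. P2: load  L1  bus=[-]  L1: P0=S P1=I P2=O  mem[L1]=87
19. P1: store L0 := 41  bus=[BusUpgr]  L0: P0=I P1=M P2=I  mem[L0]=99
20. P0: store L0 := 19  bus=[BusRdX,Flush]  L0: P0=M P1=I P2=I  mem[L0]=41
21. P2: load  L1  bus=[-]  L1: P0=S P1=I P2=O  mem[L1]=87
22. P2: load  L0  bus=[BusRd]  L0: P0=O P1=I P2=S  mem[L0]=41
23. P0: load  L0  bus=[-]  L0: P0=O P1=I P2=S  mem[L0]=41
24. P1: store L0 := 20  bus=[BusRdX,Flush]  L0: P0=I P1=M P2=I  mem[L0]=19
25. P2: store L0 := 26  bus=[BusRdX,Flush]  L0: P0=I P1=I P2=M  mem[L0]=20
26. P2: load  L1  bus=[-]  L1: P0=S P1=I P2=O  mem[L1]=87
27. P1: load  L0  bus=[BusRd]  L0: P0=I P1=S P2=O  mem[L0]=20
28. P2: load  L0  bus=[-]  L0: P0=I P1=S P2=O  mem[L0]=20
29. P2: store L1 := 82  bus=[BusUpgr]  L1: P0=I P1=I P2=M  mem[L1]=87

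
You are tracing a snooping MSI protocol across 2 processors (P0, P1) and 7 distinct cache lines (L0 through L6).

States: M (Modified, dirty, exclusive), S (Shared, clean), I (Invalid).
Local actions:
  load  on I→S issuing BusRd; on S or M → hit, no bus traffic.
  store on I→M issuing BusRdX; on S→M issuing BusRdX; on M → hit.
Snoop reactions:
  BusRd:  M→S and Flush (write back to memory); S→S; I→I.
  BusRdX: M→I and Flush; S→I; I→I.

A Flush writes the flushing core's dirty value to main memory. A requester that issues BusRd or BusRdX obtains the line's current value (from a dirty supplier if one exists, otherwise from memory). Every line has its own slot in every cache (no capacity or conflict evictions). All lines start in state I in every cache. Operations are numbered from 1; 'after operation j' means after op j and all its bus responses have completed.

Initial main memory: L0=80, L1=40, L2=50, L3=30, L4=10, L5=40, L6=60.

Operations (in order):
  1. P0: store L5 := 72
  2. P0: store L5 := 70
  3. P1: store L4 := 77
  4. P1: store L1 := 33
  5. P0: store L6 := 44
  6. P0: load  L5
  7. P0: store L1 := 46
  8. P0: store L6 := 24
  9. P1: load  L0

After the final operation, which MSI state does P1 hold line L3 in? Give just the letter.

state = I

[1] P0: store L5 := 72 | P0:M(72), P1:I | bus: BusRdX
[2] P0: store L5 := 70 | P0:M(70), P1:I | bus: none
[3] P1: store L4 := 77 | P0:I, P1:M(77) | bus: BusRdX
[4] P1: store L1 := 33 | P0:I, P1:M(33) | bus: BusRdX
[5] P0: store L6 := 44 | P0:M(44), P1:I | bus: BusRdX
[6] P0: load  L5 | P0:M(70), P1:I | bus: none
[7] P0: store L1 := 46 | P0:M(46), P1:I | bus: BusRdX,Flush
[8] P0: store L6 := 24 | P0:M(24), P1:I | bus: none
[9] P1: load  L0 | P0:I, P1:S(80) | bus: BusRd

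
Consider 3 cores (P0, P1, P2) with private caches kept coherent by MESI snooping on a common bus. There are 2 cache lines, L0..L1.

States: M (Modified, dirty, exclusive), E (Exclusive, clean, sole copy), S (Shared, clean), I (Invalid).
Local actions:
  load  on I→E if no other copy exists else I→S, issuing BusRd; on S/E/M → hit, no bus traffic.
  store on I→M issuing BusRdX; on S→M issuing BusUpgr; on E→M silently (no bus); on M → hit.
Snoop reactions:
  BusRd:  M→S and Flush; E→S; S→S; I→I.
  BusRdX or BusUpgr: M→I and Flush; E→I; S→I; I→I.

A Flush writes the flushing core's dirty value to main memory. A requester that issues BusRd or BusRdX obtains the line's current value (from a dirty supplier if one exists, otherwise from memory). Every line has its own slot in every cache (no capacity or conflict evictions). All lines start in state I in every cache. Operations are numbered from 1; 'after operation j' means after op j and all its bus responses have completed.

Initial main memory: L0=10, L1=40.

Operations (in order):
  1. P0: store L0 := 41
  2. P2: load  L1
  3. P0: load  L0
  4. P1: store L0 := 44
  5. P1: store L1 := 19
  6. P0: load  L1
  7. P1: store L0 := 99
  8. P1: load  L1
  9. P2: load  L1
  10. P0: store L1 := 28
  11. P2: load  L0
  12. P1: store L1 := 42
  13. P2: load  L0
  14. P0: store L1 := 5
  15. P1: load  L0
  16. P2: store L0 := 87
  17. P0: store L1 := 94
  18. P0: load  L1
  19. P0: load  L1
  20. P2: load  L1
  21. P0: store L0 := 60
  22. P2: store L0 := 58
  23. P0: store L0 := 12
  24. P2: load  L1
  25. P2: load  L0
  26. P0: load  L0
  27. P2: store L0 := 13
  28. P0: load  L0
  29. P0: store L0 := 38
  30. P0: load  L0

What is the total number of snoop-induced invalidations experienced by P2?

invalidations = 5

[1] P0: store L0 := 41 | P0:M(41), P1:I, P2:I | bus: BusRdX
[2] P2: load  L1 | P0:I, P1:I, P2:E(40) | bus: BusRd
[3] P0: load  L0 | P0:M(41), P1:I, P2:I | bus: none
[4] P1: store L0 := 44 | P0:I, P1:M(44), P2:I | bus: BusRdX,Flush
[5] P1: store L1 := 19 | P0:I, P1:M(19), P2:I | bus: BusRdX
[6] P0: load  L1 | P0:S(19), P1:S(19), P2:I | bus: BusRd,Flush
[7] P1: store L0 := 99 | P0:I, P1:M(99), P2:I | bus: none
[8] P1: load  L1 | P0:S(19), P1:S(19), P2:I | bus: none
[9] P2: load  L1 | P0:S(19), P1:S(19), P2:S(19) | bus: BusRd
[10] P0: store L1 := 28 | P0:M(28), P1:I, P2:I | bus: BusUpgr
[11] P2: load  L0 | P0:I, P1:S(99), P2:S(99) | bus: BusRd,Flush
[12] P1: store L1 := 42 | P0:I, P1:M(42), P2:I | bus: BusRdX,Flush
[13] P2: load  L0 | P0:I, P1:S(99), P2:S(99) | bus: none
[14] P0: store L1 := 5 | P0:M(5), P1:I, P2:I | bus: BusRdX,Flush
[15] P1: load  L0 | P0:I, P1:S(99), P2:S(99) | bus: none
[16] P2: store L0 := 87 | P0:I, P1:I, P2:M(87) | bus: BusUpgr
[17] P0: store L1 := 94 | P0:M(94), P1:I, P2:I | bus: none
[18] P0: load  L1 | P0:M(94), P1:I, P2:I | bus: none
[19] P0: load  L1 | P0:M(94), P1:I, P2:I | bus: none
[20] P2: load  L1 | P0:S(94), P1:I, P2:S(94) | bus: BusRd,Flush
[21] P0: store L0 := 60 | P0:M(60), P1:I, P2:I | bus: BusRdX,Flush
[22] P2: store L0 := 58 | P0:I, P1:I, P2:M(58) | bus: BusRdX,Flush
[23] P0: store L0 := 12 | P0:M(12), P1:I, P2:I | bus: BusRdX,Flush
[24] P2: load  L1 | P0:S(94), P1:I, P2:S(94) | bus: none
[25] P2: load  L0 | P0:S(12), P1:I, P2:S(12) | bus: BusRd,Flush
[26] P0: load  L0 | P0:S(12), P1:I, P2:S(12) | bus: none
[27] P2: store L0 := 13 | P0:I, P1:I, P2:M(13) | bus: BusUpgr
[28] P0: load  L0 | P0:S(13), P1:I, P2:S(13) | bus: BusRd,Flush
[29] P0: store L0 := 38 | P0:M(38), P1:I, P2:I | bus: BusUpgr
[30] P0: load  L0 | P0:M(38), P1:I, P2:I | bus: none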